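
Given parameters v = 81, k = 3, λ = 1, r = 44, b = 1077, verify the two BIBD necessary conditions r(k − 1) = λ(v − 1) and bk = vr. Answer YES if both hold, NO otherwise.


Condition (i): r(k − 1) = 44·2 = 88; λ(v − 1) = 1·80 = 80. Match? NO.
Condition (ii): bk = 1077·3 = 3231; vr = 81·44 = 3564. Match? NO.
Both conditions hold? NO.

NO


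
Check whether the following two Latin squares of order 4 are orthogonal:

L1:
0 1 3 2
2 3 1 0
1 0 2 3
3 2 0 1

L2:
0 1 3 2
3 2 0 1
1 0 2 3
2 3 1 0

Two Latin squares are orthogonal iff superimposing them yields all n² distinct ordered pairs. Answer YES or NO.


Form the n² = 16 superimposed pairs (L1[i][j], L2[i][j]), row by row (rows and columns indexed from 0):
row 0: (0,0) (1,1) (3,3) (2,2)
row 1: (2,3) (3,2) (1,0) (0,1)
row 2: (1,1) (0,0) (2,2) (3,3)
row 3: (3,2) (2,3) (0,1) (1,0)
Orthogonality requires all 16 pairs distinct.
But the pair (1,1) repeats: cell (0,1) has L1 = 1, L2 = 1, and cell (2,0) has L1 = 1, L2 = 1.
A repeated pair means some other pair never occurs (only 8 distinct pairs out of 16), so the squares are not orthogonal.
Conclusion: NO.

NO


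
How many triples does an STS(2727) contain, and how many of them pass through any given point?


An STS(v) is a 2-(v, 3, 1) BIBD: block size k = 3, λ = 1.
Replication: r(k − 1) = λ(v − 1) ⇒ r·2 = 2727 − 1 = 2726 ⇒ r = 1363.
Block count: bk = vr ⇒ b·3 = 2727·1363 = 3716901 ⇒ b = 1238967.

r = 1363, b = 1238967.


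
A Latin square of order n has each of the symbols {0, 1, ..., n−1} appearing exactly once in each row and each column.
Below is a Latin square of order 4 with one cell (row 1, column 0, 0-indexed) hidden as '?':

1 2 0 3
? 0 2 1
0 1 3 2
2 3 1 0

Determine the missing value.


Row 1 contains symbols [0, 1, 2] — missing [3].
Column 0 contains symbols [0, 1, 2] — missing [3].
The missing symbol must appear in both missing sets; intersection = [3].
Therefore the hidden value is 3.

Missing value = 3.


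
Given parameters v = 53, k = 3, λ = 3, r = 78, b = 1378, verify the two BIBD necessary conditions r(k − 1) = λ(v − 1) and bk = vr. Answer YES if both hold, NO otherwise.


Condition (i): r(k − 1) = 78·2 = 156; λ(v − 1) = 3·52 = 156. Match? YES.
Condition (ii): bk = 1378·3 = 4134; vr = 53·78 = 4134. Match? YES.
Both conditions hold? YES.

YES


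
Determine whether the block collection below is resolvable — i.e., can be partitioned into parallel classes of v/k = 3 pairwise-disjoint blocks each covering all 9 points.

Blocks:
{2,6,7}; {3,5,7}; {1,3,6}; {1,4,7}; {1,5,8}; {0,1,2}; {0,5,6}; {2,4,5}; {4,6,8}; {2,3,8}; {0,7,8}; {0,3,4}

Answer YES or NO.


v = 9, block size k = 3, number of blocks = 12.
For resolvability, blocks must partition into parallel classes of size v/k = 3.
Total blocks must therefore be a multiple of 3: 12 = 3·4 + 0 ⇒ divisible ✓.
Greedy packing gives 4 candidate class(es). Each should be a full parallel class (size 3, covers all 9 points).
  Class 1 (3 blocks): {2,6,7}; {1,5,8}; {0,3,4}. Points covered: [0, 1, 2, 3, 4, 5, 6, 7, 8].
  Class 2 (3 blocks): {3,5,7}; {0,1,2}; {4,6,8}. Points covered: [0, 1, 2, 3, 4, 5, 6, 7, 8].
  Class 3 (3 blocks): {1,3,6}; {2,4,5}; {0,7,8}. Points covered: [0, 1, 2, 3, 4, 5, 6, 7, 8].
  Class 4 (3 blocks): {1,4,7}; {0,5,6}; {2,3,8}. Points covered: [0, 1, 2, 3, 4, 5, 6, 7, 8].
All classes full (size 3)? YES. All classes cover every point? YES.
Resolvable? YES.

YES


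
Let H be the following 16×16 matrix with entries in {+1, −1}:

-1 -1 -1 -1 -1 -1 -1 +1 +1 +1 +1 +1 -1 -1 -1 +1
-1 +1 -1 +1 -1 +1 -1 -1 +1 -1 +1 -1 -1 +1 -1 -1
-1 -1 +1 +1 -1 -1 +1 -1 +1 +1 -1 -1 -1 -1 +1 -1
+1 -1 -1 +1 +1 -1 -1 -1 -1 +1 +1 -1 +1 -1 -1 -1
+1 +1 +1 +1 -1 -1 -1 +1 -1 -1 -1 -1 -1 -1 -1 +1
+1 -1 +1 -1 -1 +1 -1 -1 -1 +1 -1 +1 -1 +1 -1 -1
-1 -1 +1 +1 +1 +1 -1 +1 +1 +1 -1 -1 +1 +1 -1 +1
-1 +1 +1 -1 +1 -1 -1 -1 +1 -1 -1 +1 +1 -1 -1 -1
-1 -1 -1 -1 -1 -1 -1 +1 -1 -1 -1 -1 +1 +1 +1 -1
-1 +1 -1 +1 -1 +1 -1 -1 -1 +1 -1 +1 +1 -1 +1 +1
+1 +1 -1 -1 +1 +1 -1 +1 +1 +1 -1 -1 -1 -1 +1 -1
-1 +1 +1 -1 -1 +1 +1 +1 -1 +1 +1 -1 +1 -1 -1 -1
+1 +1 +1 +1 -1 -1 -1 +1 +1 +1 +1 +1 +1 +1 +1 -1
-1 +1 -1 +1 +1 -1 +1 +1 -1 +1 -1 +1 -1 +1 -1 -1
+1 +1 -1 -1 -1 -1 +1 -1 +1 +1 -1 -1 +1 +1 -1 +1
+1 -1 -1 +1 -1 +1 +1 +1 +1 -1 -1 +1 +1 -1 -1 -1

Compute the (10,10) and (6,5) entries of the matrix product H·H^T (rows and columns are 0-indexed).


Row 5 of H: [1, -1, 1, -1, -1, 1, -1, -1, -1, 1, -1, 1, -1, 1, -1, -1].
Row 6 of H: [-1, -1, 1, 1, 1, 1, -1, 1, 1, 1, -1, -1, 1, 1, -1, 1].
Row 10 of H: [1, 1, -1, -1, 1, 1, -1, 1, 1, 1, -1, -1, -1, -1, 1, -1].
(H·H^T)[10][10] = Σ_j H[10][j]·H[10][j] = (1)² + (1)² + (-1)² + (-1)² + (1)² + (1)² + (-1)² + (1)² + (1)² + (1)² + (-1)² + (-1)² + (-1)² + (-1)² + (1)² + (-1)² = 1 + 1 + 1 + 1 + 1 + 1 + 1 + 1 + 1 + 1 + 1 + 1 + 1 + 1 + 1 + 1 = 16.
(H·H^T)[6][5] = Σ_j H[6][j]·H[5][j] = (-1)·(1) + (-1)·(-1) + (1)·(1) + (1)·(-1) + (1)·(-1) + (1)·(1) + (-1)·(-1) + (1)·(-1) + (1)·(-1) + (1)·(1) + (-1)·(-1) + (-1)·(1) + (1)·(-1) + (1)·(1) + (-1)·(-1) + (1)·(-1) = -1 + 1 + 1 + -1 + -1 + 1 + 1 + -1 + -1 + 1 + 1 + -1 + -1 + 1 + 1 + -1 = 0.
So rows 6 and 5 are orthogonal; the diagonal entry equals n = 16.

(10,10) entry = 16; (6,5) entry = 0.


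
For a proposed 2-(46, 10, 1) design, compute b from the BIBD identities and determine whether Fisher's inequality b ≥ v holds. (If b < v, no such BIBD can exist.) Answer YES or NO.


b = λv(v − 1)/(k(k − 1)) = 1·46·45/(10·9) = 2070/90 = 23.
Compare with v = 46: b < v, so Fisher's inequality fails.

NO


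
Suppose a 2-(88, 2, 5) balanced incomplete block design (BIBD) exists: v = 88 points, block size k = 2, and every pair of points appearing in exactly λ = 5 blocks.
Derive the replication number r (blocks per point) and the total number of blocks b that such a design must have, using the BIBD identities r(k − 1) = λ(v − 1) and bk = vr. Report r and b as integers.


Any 2-(v, k, λ) BIBD satisfies two necessary conditions:
  (i)  Each point sits in r blocks, and counting incidences through any fixed point gives r(k − 1) = λ(v − 1), so r = λ(v − 1)/(k − 1).
  (ii) Total incidences bk = vr, so b = vr/k.
Step 1: r = λ(v − 1)/(k − 1) = 5·(88 − 1)/(2 − 1) = 5·87/1 = 435/1 = 435.
Step 2: b = vr/k = 88·435/2 = 38280/2 = 19140.
Check integrality: r = 435 ∈ Z ✓, b = 19140 ∈ Z ✓.
(These identities are necessary conditions: they determine r and b for any design with these parameters, but do not by themselves prove that one exists.)

r = 435, b = 19140.


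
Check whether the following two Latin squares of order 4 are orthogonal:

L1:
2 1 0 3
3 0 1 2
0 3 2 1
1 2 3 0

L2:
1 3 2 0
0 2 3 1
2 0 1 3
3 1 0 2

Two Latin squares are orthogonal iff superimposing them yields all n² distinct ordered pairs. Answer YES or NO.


Form the n² = 16 superimposed pairs (L1[i][j], L2[i][j]), row by row (rows and columns indexed from 0):
row 0: (2,1) (1,3) (0,2) (3,0)
row 1: (3,0) (0,2) (1,3) (2,1)
row 2: (0,2) (3,0) (2,1) (1,3)
row 3: (1,3) (2,1) (3,0) (0,2)
Orthogonality requires all 16 pairs distinct.
But the pair (3,0) repeats: cell (0,3) has L1 = 3, L2 = 0, and cell (1,0) has L1 = 3, L2 = 0.
A repeated pair means some other pair never occurs (only 4 distinct pairs out of 16), so the squares are not orthogonal.
Conclusion: NO.

NO


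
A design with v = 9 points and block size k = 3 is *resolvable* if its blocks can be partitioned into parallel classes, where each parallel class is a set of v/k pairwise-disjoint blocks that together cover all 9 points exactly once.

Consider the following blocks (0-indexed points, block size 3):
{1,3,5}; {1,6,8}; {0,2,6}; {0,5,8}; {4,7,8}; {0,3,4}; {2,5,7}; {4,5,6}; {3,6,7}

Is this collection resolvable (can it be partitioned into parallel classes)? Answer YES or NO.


v = 9, block size k = 3, number of blocks = 9.
For resolvability, blocks must partition into parallel classes of size v/k = 3.
Total blocks must therefore be a multiple of 3: 9 = 3·3 + 0 ⇒ divisible ✓.
Consider block {0,5,8}. The only other block(s) in the collection disjoint from it are {3,6,7} — just 1 block(s). Any parallel class containing {0,5,8} would need 2 other blocks each disjoint from it, so no parallel class of size 3 can contain {0,5,8}.
Since every block must belong to some parallel class in a resolution, the collection cannot be partitioned into parallel classes.
Resolvable? NO.

NO


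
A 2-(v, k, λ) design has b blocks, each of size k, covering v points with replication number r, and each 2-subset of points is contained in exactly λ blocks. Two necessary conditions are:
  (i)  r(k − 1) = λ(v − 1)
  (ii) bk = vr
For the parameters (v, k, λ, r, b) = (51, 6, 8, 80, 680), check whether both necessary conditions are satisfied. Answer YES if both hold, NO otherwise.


Condition (i): r(k − 1) = 80·5 = 400; λ(v − 1) = 8·50 = 400. Match? YES.
Condition (ii): bk = 680·6 = 4080; vr = 51·80 = 4080. Match? YES.
Both conditions hold? YES.

YES


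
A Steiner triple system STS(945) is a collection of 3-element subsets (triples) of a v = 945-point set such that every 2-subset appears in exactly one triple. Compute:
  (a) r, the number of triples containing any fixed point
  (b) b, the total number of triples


An STS(v) is a 2-(v, 3, 1) BIBD: block size k = 3, λ = 1.
Replication: r(k − 1) = λ(v − 1) ⇒ r·2 = 945 − 1 = 944 ⇒ r = 472.
Block count: b = v(v − 1)/6 = 945·944/6 = 892080/6 = 148680.

r = 472, b = 148680.


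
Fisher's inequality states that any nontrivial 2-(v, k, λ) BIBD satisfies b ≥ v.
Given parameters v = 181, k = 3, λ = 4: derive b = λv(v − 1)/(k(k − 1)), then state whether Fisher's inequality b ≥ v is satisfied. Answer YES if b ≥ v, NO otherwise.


r = λ(v − 1)/(k − 1) = 4·180/2 = 360.
b = vr/k = 181·360/3 = 21720.
Fisher's inequality: b ≥ v ⇔ 21720 ≥ 181? YES.

YES


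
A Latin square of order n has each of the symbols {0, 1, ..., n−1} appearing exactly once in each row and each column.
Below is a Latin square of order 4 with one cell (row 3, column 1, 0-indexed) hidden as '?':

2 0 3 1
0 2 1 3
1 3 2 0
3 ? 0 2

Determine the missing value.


Row 3 contains symbols [0, 2, 3] — missing [1].
Column 1 contains symbols [0, 2, 3] — missing [1].
The missing symbol must appear in both missing sets; intersection = [1].
Therefore the hidden value is 1.

Missing value = 1.


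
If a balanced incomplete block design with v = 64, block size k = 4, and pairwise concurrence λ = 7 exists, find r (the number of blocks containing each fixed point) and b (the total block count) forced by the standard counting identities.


Any 2-(v, k, λ) BIBD satisfies two necessary conditions:
  (i)  Each point sits in r blocks, and counting incidences through any fixed point gives r(k − 1) = λ(v − 1), so r = λ(v − 1)/(k − 1).
  (ii) Total incidences bk = vr, so b = vr/k.
Step 1: r = λ(v − 1)/(k − 1) = 7·(64 − 1)/(4 − 1) = 7·63/3 = 441/3 = 147.
Step 2: b = vr/k = 64·147/4 = 9408/4 = 2352.
Check integrality: r = 147 ∈ Z ✓, b = 2352 ∈ Z ✓.
(These identities are necessary conditions: they determine r and b for any design with these parameters, but do not by themselves prove that one exists.)

r = 147, b = 2352.


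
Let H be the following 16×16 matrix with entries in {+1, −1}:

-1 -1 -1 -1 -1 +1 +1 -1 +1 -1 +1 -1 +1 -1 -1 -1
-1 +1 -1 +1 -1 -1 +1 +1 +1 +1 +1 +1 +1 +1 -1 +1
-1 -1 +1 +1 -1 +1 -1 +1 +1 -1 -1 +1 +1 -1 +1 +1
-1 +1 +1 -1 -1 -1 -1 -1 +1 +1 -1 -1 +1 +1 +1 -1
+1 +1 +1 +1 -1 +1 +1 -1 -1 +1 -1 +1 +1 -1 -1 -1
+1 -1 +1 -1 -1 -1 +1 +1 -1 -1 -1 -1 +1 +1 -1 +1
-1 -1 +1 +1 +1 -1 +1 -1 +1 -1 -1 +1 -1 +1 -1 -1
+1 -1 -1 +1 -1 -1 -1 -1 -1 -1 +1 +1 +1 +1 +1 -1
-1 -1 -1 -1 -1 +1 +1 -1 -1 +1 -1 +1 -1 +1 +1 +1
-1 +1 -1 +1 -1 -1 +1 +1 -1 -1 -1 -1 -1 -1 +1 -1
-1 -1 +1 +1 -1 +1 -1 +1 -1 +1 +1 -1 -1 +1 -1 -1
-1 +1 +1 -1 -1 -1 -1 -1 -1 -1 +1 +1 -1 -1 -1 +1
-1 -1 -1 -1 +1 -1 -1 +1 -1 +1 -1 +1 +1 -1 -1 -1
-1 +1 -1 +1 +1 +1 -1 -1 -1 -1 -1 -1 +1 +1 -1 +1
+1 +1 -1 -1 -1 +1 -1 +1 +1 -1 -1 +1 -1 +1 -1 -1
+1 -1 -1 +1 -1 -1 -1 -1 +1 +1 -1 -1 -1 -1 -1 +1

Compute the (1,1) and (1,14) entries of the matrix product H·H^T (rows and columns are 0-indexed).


Row 1 of H: [-1, 1, -1, 1, -1, -1, 1, 1, 1, 1, 1, 1, 1, 1, -1, 1].
Row 14 of H: [1, 1, -1, -1, -1, 1, -1, 1, 1, -1, -1, 1, -1, 1, -1, -1].
(H·H^T)[1][1] = Σ_j H[1][j]·H[1][j] = (-1)² + (1)² + (-1)² + (1)² + (-1)² + (-1)² + (1)² + (1)² + (1)² + (1)² + (1)² + (1)² + (1)² + (1)² + (-1)² + (1)² = 1 + 1 + 1 + 1 + 1 + 1 + 1 + 1 + 1 + 1 + 1 + 1 + 1 + 1 + 1 + 1 = 16.
(H·H^T)[1][14] = Σ_j H[1][j]·H[14][j] = (-1)·(1) + (1)·(1) + (-1)·(-1) + (1)·(-1) + (-1)·(-1) + (-1)·(1) + (1)·(-1) + (1)·(1) + (1)·(1) + (1)·(-1) + (1)·(-1) + (1)·(1) + (1)·(-1) + (1)·(1) + (-1)·(-1) + (1)·(-1) = -1 + 1 + 1 + -1 + 1 + -1 + -1 + 1 + 1 + -1 + -1 + 1 + -1 + 1 + 1 + -1 = 0.
So rows 1 and 14 are orthogonal; the diagonal entry equals n = 16.

(1,1) entry = 16; (1,14) entry = 0.


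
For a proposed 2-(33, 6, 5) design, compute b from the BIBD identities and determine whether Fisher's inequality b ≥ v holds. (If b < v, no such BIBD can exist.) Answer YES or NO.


r = λ(v − 1)/(k − 1) = 5·32/5 = 32.
b = vr/k = 33·32/6 = 176.
Fisher's inequality: b ≥ v ⇔ 176 ≥ 33? YES.

YES


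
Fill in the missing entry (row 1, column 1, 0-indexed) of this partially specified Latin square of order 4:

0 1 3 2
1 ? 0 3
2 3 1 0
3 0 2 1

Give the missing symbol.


Row 1 contains symbols [0, 1, 3] — missing [2].
Column 1 contains symbols [0, 1, 3] — missing [2].
The missing symbol must appear in both missing sets; intersection = [2].
Therefore the hidden value is 2.

Missing value = 2.


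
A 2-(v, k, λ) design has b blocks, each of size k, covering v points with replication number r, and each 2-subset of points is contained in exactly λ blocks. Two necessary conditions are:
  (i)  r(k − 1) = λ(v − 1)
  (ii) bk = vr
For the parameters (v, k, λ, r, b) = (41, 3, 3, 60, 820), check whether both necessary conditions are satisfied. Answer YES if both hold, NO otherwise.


Condition (i): r(k − 1) = 60·2 = 120; λ(v − 1) = 3·40 = 120. Match? YES.
Condition (ii): bk = 820·3 = 2460; vr = 41·60 = 2460. Match? YES.
Both conditions hold? YES.

YES


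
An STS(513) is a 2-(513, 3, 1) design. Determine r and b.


An STS(v) is a 2-(v, 3, 1) BIBD: block size k = 3, λ = 1.
Replication: r(k − 1) = λ(v − 1) ⇒ r·2 = 513 − 1 = 512 ⇒ r = 256.
Block count: bk = vr ⇒ b·3 = 513·256 = 131328 ⇒ b = 43776.

r = 256, b = 43776.


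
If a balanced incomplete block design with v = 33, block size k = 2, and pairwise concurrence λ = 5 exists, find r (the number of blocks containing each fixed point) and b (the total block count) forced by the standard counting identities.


Any 2-(v, k, λ) BIBD satisfies two necessary conditions:
  (i)  Each point sits in r blocks, and counting incidences through any fixed point gives r(k − 1) = λ(v − 1), so r = λ(v − 1)/(k − 1).
  (ii) Total incidences bk = vr, so b = vr/k.
Step 1: r = λ(v − 1)/(k − 1) = 5·(33 − 1)/(2 − 1) = 5·32/1 = 160/1 = 160.
Step 2: b = vr/k = 33·160/2 = 5280/2 = 2640.
Check integrality: r = 160 ∈ Z ✓, b = 2640 ∈ Z ✓.
(These identities are necessary conditions: they determine r and b for any design with these parameters, but do not by themselves prove that one exists.)

r = 160, b = 2640.


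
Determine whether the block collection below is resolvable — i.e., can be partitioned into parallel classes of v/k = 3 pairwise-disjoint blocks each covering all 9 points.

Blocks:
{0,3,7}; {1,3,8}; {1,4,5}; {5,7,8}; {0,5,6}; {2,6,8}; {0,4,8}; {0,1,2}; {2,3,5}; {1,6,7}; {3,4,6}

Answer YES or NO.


v = 9, block size k = 3, number of blocks = 11.
For resolvability, blocks must partition into parallel classes of size v/k = 3.
Total blocks must therefore be a multiple of 3: 11 = 3·3 + 2 ⇒ not divisible ✗.
Resolvable? NO.

NO


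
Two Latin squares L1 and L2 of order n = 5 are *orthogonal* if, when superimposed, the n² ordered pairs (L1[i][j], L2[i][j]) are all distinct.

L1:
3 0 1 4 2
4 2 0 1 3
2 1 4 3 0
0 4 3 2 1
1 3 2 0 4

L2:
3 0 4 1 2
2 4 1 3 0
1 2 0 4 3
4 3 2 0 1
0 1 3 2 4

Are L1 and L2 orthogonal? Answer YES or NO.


Form the n² = 25 superimposed pairs (L1[i][j], L2[i][j]), row by row (rows and columns indexed from 0):
row 0: (3,3) (0,0) (1,4) (4,1) (2,2)
row 1: (4,2) (2,4) (0,1) (1,3) (3,0)
row 2: (2,1) (1,2) (4,0) (3,4) (0,3)
row 3: (0,4) (4,3) (3,2) (2,0) (1,1)
row 4: (1,0) (3,1) (2,3) (0,2) (4,4)
Orthogonality requires all 25 pairs distinct.
Check by first coordinate: for each symbol s of L1, list the L2 entries in the n cells where L1 = s; they must all differ.
  L1 = 0: L2 entries (in reading order) 0, 1, 3, 4, 2 — all 5 distinct ✓
  L1 = 1: L2 entries (in reading order) 4, 3, 2, 1, 0 — all 5 distinct ✓
  L1 = 2: L2 entries (in reading order) 2, 4, 1, 0, 3 — all 5 distinct ✓
  L1 = 3: L2 entries (in reading order) 3, 0, 4, 2, 1 — all 5 distinct ✓
  L1 = 4: L2 entries (in reading order) 1, 2, 0, 3, 4 — all 5 distinct ✓
Every symbol of L1 meets every symbol of L2 exactly once, so all 25 pairs are distinct (25 of 25).
Conclusion: YES.

YES


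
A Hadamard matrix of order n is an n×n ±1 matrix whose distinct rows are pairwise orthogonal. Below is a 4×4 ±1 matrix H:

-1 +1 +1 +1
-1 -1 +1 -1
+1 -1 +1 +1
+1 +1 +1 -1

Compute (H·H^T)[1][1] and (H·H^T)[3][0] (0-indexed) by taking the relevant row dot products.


Row 0 of H: [-1, 1, 1, 1].
Row 1 of H: [-1, -1, 1, -1].
Row 3 of H: [1, 1, 1, -1].
(H·H^T)[1][1] = Σ_j H[1][j]·H[1][j] = (-1)² + (-1)² + (1)² + (-1)² = 1 + 1 + 1 + 1 = 4.
(H·H^T)[3][0] = Σ_j H[3][j]·H[0][j] = (1)·(-1) + (1)·(1) + (1)·(1) + (-1)·(1) = -1 + 1 + 1 + -1 = 0.
So rows 3 and 0 are orthogonal; the diagonal entry equals n = 4.

(1,1) entry = 4; (3,0) entry = 0.


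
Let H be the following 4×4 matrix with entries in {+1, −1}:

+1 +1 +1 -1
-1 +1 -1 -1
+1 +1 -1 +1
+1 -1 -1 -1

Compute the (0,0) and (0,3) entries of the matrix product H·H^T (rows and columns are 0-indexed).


Row 0 of H: [1, 1, 1, -1].
Row 3 of H: [1, -1, -1, -1].
(H·H^T)[0][0] = Σ_j H[0][j]·H[0][j] = (1)² + (1)² + (1)² + (-1)² = 1 + 1 + 1 + 1 = 4.
(H·H^T)[0][3] = Σ_j H[0][j]·H[3][j] = (1)·(1) + (1)·(-1) + (1)·(-1) + (-1)·(-1) = 1 + -1 + -1 + 1 = 0.
So rows 0 and 3 are orthogonal; the diagonal entry equals n = 4.

(0,0) entry = 4; (0,3) entry = 0.


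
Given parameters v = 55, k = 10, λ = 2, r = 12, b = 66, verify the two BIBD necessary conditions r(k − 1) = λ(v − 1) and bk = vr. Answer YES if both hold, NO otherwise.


Condition (i): r(k − 1) = 12·9 = 108; λ(v − 1) = 2·54 = 108. Match? YES.
Condition (ii): bk = 66·10 = 660; vr = 55·12 = 660. Match? YES.
Both conditions hold? YES.

YES


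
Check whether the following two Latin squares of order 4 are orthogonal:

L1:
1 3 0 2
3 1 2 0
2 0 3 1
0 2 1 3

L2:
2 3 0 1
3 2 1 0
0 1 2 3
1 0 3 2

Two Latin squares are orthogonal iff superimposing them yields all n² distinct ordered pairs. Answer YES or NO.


Form the n² = 16 superimposed pairs (L1[i][j], L2[i][j]), row by row (rows and columns indexed from 0):
row 0: (1,2) (3,3) (0,0) (2,1)
row 1: (3,3) (1,2) (2,1) (0,0)
row 2: (2,0) (0,1) (3,2) (1,3)
row 3: (0,1) (2,0) (1,3) (3,2)
Orthogonality requires all 16 pairs distinct.
But the pair (3,3) repeats: cell (0,1) has L1 = 3, L2 = 3, and cell (1,0) has L1 = 3, L2 = 3.
A repeated pair means some other pair never occurs (only 8 distinct pairs out of 16), so the squares are not orthogonal.
Conclusion: NO.

NO


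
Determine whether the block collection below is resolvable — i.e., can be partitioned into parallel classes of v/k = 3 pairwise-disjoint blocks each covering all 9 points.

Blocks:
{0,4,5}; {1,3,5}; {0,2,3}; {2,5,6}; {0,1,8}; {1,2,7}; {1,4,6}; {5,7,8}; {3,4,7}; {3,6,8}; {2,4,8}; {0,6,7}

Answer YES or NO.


v = 9, block size k = 3, number of blocks = 12.
For resolvability, blocks must partition into parallel classes of size v/k = 3.
Total blocks must therefore be a multiple of 3: 12 = 3·4 + 0 ⇒ divisible ✓.
Greedy packing gives 4 candidate class(es). Each should be a full parallel class (size 3, covers all 9 points).
  Class 1 (3 blocks): {0,4,5}; {1,2,7}; {3,6,8}. Points covered: [0, 1, 2, 3, 4, 5, 6, 7, 8].
  Class 2 (3 blocks): {1,3,5}; {2,4,8}; {0,6,7}. Points covered: [0, 1, 2, 3, 4, 5, 6, 7, 8].
  Class 3 (3 blocks): {0,2,3}; {1,4,6}; {5,7,8}. Points covered: [0, 1, 2, 3, 4, 5, 6, 7, 8].
  Class 4 (3 blocks): {2,5,6}; {0,1,8}; {3,4,7}. Points covered: [0, 1, 2, 3, 4, 5, 6, 7, 8].
All classes full (size 3)? YES. All classes cover every point? YES.
Resolvable? YES.

YES


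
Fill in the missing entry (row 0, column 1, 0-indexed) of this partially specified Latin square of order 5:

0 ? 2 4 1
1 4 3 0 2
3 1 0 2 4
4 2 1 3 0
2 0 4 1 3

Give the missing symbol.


Row 0 contains symbols [0, 1, 2, 4] — missing [3].
Column 1 contains symbols [0, 1, 2, 4] — missing [3].
The missing symbol must appear in both missing sets; intersection = [3].
Therefore the hidden value is 3.

Missing value = 3.


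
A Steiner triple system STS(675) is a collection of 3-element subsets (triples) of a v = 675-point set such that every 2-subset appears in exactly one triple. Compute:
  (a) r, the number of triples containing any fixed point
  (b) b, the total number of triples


An STS(v) is a 2-(v, 3, 1) BIBD: block size k = 3, λ = 1.
Replication: r(k − 1) = λ(v − 1) ⇒ r·2 = 675 − 1 = 674 ⇒ r = 337.
Block count: b = v(v − 1)/6 = 675·674/6 = 454950/6 = 75825.

r = 337, b = 75825.


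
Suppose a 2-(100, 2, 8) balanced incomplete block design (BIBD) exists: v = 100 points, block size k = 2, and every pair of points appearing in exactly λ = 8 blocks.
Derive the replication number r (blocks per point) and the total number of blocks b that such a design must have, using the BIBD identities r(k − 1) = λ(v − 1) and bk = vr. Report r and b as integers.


Any 2-(v, k, λ) BIBD satisfies two necessary conditions:
  (i)  Each point sits in r blocks, and counting incidences through any fixed point gives r(k − 1) = λ(v − 1), so r = λ(v − 1)/(k − 1).
  (ii) Total incidences bk = vr, so b = vr/k.
Step 1: r = λ(v − 1)/(k − 1) = 8·(100 − 1)/(2 − 1) = 8·99/1 = 792/1 = 792.
Step 2: b = vr/k = 100·792/2 = 79200/2 = 39600.
Check integrality: r = 792 ∈ Z ✓, b = 39600 ∈ Z ✓.
(These identities are necessary conditions: they determine r and b for any design with these parameters, but do not by themselves prove that one exists.)

r = 792, b = 39600.


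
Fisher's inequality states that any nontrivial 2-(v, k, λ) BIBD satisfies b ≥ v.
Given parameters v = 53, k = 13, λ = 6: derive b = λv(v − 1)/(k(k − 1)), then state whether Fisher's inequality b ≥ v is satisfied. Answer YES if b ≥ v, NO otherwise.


r = λ(v − 1)/(k − 1) = 6·52/12 = 26.
b = vr/k = 53·26/13 = 106.
Fisher's inequality: b ≥ v ⇔ 106 ≥ 53? YES.

YES


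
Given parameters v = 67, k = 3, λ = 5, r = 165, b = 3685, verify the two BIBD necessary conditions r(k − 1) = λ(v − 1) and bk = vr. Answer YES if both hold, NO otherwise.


Condition (i): r(k − 1) = 165·2 = 330; λ(v − 1) = 5·66 = 330. Match? YES.
Condition (ii): bk = 3685·3 = 11055; vr = 67·165 = 11055. Match? YES.
Both conditions hold? YES.

YES


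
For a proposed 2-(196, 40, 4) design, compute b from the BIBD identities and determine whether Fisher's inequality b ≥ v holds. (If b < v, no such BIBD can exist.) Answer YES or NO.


b = λv(v − 1)/(k(k − 1)) = 4·196·195/(40·39) = 152880/1560 = 98.
Compare with v = 196: b < v, so Fisher's inequality fails.

NO


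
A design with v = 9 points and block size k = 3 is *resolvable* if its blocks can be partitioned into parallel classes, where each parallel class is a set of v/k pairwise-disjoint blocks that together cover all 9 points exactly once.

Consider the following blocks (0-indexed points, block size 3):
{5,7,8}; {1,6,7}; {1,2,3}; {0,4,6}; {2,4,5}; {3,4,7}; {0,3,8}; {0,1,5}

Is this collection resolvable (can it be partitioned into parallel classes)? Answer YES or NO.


v = 9, block size k = 3, number of blocks = 8.
For resolvability, blocks must partition into parallel classes of size v/k = 3.
Total blocks must therefore be a multiple of 3: 8 = 3·2 + 2 ⇒ not divisible ✗.
Resolvable? NO.

NO


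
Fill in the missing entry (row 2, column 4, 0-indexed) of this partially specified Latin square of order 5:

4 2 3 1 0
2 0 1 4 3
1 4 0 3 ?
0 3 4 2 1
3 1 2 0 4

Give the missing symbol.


Row 2 contains symbols [0, 1, 3, 4] — missing [2].
Column 4 contains symbols [0, 1, 3, 4] — missing [2].
The missing symbol must appear in both missing sets; intersection = [2].
Therefore the hidden value is 2.

Missing value = 2.


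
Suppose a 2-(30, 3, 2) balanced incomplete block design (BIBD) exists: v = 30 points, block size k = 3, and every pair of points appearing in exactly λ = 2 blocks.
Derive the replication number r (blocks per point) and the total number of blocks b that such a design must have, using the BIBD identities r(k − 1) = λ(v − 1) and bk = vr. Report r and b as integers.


Any 2-(v, k, λ) BIBD satisfies two necessary conditions:
  (i)  Each point sits in r blocks, and counting incidences through any fixed point gives r(k − 1) = λ(v − 1), so r = λ(v − 1)/(k − 1).
  (ii) Total incidences bk = vr, so b = vr/k.
Step 1: r = λ(v − 1)/(k − 1) = 2·(30 − 1)/(3 − 1) = 2·29/2 = 58/2 = 29.
Step 2: b = vr/k = 30·29/3 = 870/3 = 290.
Check integrality: r = 29 ∈ Z ✓, b = 290 ∈ Z ✓.
(These identities are necessary conditions: they determine r and b for any design with these parameters, but do not by themselves prove that one exists.)

r = 29, b = 290.


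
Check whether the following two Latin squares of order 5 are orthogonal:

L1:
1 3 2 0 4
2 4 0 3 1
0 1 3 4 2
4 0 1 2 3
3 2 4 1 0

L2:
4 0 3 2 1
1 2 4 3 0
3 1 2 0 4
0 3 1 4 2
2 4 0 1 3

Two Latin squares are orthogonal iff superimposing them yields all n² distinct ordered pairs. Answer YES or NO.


Form the n² = 25 superimposed pairs (L1[i][j], L2[i][j]), row by row (rows and columns indexed from 0):
row 0: (1,4) (3,0) (2,3) (0,2) (4,1)
row 1: (2,1) (4,2) (0,4) (3,3) (1,0)
row 2: (0,3) (1,1) (3,2) (4,0) (2,4)
row 3: (4,0) (0,3) (1,1) (2,4) (3,2)
row 4: (3,2) (2,4) (4,0) (1,1) (0,3)
Orthogonality requires all 25 pairs distinct.
But the pair (4,0) repeats: cell (2,3) has L1 = 4, L2 = 0, and cell (3,0) has L1 = 4, L2 = 0.
A repeated pair means some other pair never occurs (only 15 distinct pairs out of 25), so the squares are not orthogonal.
Conclusion: NO.

NO


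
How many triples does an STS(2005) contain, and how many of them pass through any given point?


An STS(v) is a 2-(v, 3, 1) BIBD: block size k = 3, λ = 1.
Replication: r(k − 1) = λ(v − 1) ⇒ r·2 = 2005 − 1 = 2004 ⇒ r = 1002.
Block count: b = v(v − 1)/6 = 2005·2004/6 = 4018020/6 = 669670.
(Check via bk = vr: 669670·3 = 2009010 = 2005·1002 = 2009010 ✓.)

r = 1002, b = 669670.


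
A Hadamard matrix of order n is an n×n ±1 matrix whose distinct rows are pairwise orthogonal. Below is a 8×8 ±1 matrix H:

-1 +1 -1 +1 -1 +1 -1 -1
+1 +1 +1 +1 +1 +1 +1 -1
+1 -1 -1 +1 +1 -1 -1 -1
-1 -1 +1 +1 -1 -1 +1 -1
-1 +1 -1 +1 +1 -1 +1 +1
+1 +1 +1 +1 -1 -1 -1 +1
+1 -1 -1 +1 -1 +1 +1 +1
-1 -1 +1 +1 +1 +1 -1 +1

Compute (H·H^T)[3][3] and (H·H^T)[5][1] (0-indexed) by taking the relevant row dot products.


Row 1 of H: [1, 1, 1, 1, 1, 1, 1, -1].
Row 3 of H: [-1, -1, 1, 1, -1, -1, 1, -1].
Row 5 of H: [1, 1, 1, 1, -1, -1, -1, 1].
(H·H^T)[3][3] = Σ_j H[3][j]·H[3][j] = (-1)² + (-1)² + (1)² + (1)² + (-1)² + (-1)² + (1)² + (-1)² = 1 + 1 + 1 + 1 + 1 + 1 + 1 + 1 = 8.
(H·H^T)[5][1] = Σ_j H[5][j]·H[1][j] = (1)·(1) + (1)·(1) + (1)·(1) + (1)·(1) + (-1)·(1) + (-1)·(1) + (-1)·(1) + (1)·(-1) = 1 + 1 + 1 + 1 + -1 + -1 + -1 + -1 = 0.
So rows 5 and 1 are orthogonal; the diagonal entry equals n = 8.

(3,3) entry = 8; (5,1) entry = 0.


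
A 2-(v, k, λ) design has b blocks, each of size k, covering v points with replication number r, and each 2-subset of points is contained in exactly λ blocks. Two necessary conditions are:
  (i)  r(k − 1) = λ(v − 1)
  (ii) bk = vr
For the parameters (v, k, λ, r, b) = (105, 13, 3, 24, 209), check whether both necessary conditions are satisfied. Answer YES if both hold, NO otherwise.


Condition (i): r(k − 1) = 24·12 = 288; λ(v − 1) = 3·104 = 312. Match? NO.
Condition (ii): bk = 209·13 = 2717; vr = 105·24 = 2520. Match? NO.
Both conditions hold? NO.

NO


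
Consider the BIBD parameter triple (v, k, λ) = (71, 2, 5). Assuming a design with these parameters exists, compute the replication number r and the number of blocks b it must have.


Any 2-(v, k, λ) BIBD satisfies two necessary conditions:
  (i)  Each point sits in r blocks, and counting incidences through any fixed point gives r(k − 1) = λ(v − 1), so r = λ(v − 1)/(k − 1).
  (ii) Total incidences bk = vr, so b = vr/k.
Step 1: r = λ(v − 1)/(k − 1) = 5·(71 − 1)/(2 − 1) = 5·70/1 = 350/1 = 350.
Step 2: b = vr/k = 71·350/2 = 24850/2 = 12425.
Check integrality: r = 350 ∈ Z ✓, b = 12425 ∈ Z ✓.
(These identities are necessary conditions: they determine r and b for any design with these parameters, but do not by themselves prove that one exists.)

r = 350, b = 12425.


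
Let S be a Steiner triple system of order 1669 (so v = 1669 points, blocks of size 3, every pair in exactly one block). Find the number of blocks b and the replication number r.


An STS(v) is a 2-(v, 3, 1) BIBD: block size k = 3, λ = 1.
Replication: r(k − 1) = λ(v − 1) ⇒ r·2 = 1669 − 1 = 1668 ⇒ r = 834.
Block count: b = v(v − 1)/6 = 1669·1668/6 = 2783892/6 = 463982.

r = 834, b = 463982.


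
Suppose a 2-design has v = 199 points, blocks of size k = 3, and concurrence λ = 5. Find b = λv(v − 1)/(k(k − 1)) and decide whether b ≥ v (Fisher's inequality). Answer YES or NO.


r = λ(v − 1)/(k − 1) = 5·198/2 = 495.
b = vr/k = 199·495/3 = 32835.
Fisher's inequality: b ≥ v ⇔ 32835 ≥ 199? YES.

YES


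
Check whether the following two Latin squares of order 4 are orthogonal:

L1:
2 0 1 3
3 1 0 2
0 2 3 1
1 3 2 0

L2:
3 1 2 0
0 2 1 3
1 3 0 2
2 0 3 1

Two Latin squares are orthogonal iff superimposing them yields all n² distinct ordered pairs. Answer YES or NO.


Form the n² = 16 superimposed pairs (L1[i][j], L2[i][j]), row by row (rows and columns indexed from 0):
row 0: (2,3) (0,1) (1,2) (3,0)
row 1: (3,0) (1,2) (0,1) (2,3)
row 2: (0,1) (2,3) (3,0) (1,2)
row 3: (1,2) (3,0) (2,3) (0,1)
Orthogonality requires all 16 pairs distinct.
But the pair (3,0) repeats: cell (0,3) has L1 = 3, L2 = 0, and cell (1,0) has L1 = 3, L2 = 0.
A repeated pair means some other pair never occurs (only 4 distinct pairs out of 16), so the squares are not orthogonal.
Conclusion: NO.

NO


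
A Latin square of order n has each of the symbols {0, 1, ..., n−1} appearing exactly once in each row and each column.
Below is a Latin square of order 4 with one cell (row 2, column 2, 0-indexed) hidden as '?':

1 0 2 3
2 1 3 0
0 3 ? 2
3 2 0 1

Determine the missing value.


Row 2 contains symbols [0, 2, 3] — missing [1].
Column 2 contains symbols [0, 2, 3] — missing [1].
The missing symbol must appear in both missing sets; intersection = [1].
Therefore the hidden value is 1.

Missing value = 1.


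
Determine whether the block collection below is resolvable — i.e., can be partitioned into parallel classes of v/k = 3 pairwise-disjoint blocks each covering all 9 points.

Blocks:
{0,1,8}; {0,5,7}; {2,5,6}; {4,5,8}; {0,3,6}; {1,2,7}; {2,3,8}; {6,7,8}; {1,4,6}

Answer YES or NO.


v = 9, block size k = 3, number of blocks = 9.
For resolvability, blocks must partition into parallel classes of size v/k = 3.
Total blocks must therefore be a multiple of 3: 9 = 3·3 + 0 ⇒ divisible ✓.
Consider block {0,1,8}. The only other block(s) in the collection disjoint from it are {2,5,6} — just 1 block(s). Any parallel class containing {0,1,8} would need 2 other blocks each disjoint from it, so no parallel class of size 3 can contain {0,1,8}.
Since every block must belong to some parallel class in a resolution, the collection cannot be partitioned into parallel classes.
Resolvable? NO.

NO


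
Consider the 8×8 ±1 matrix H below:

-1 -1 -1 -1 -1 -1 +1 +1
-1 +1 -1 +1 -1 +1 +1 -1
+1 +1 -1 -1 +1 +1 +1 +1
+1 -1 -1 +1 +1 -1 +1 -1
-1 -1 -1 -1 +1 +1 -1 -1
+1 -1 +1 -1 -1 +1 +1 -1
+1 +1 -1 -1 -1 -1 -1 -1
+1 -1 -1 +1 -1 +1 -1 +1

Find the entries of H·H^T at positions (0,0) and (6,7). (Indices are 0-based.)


Row 0 of H: [-1, -1, -1, -1, -1, -1, 1, 1].
Row 6 of H: [1, 1, -1, -1, -1, -1, -1, -1].
Row 7 of H: [1, -1, -1, 1, -1, 1, -1, 1].
(H·H^T)[0][0] = Σ_j H[0][j]·H[0][j] = (-1)² + (-1)² + (-1)² + (-1)² + (-1)² + (-1)² + (1)² + (1)² = 1 + 1 + 1 + 1 + 1 + 1 + 1 + 1 = 8.
(H·H^T)[6][7] = Σ_j H[6][j]·H[7][j] = (1)·(1) + (1)·(-1) + (-1)·(-1) + (-1)·(1) + (-1)·(-1) + (-1)·(1) + (-1)·(-1) + (-1)·(1) = 1 + -1 + 1 + -1 + 1 + -1 + 1 + -1 = 0.
So rows 6 and 7 are orthogonal; the diagonal entry equals n = 8.

(0,0) entry = 8; (6,7) entry = 0.


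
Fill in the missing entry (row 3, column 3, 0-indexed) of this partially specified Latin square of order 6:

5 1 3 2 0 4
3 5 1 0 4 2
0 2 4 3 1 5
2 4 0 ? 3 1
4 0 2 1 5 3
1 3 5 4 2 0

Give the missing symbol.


Row 3 contains symbols [0, 1, 2, 3, 4] — missing [5].
Column 3 contains symbols [0, 1, 2, 3, 4] — missing [5].
The missing symbol must appear in both missing sets; intersection = [5].
Therefore the hidden value is 5.

Missing value = 5.


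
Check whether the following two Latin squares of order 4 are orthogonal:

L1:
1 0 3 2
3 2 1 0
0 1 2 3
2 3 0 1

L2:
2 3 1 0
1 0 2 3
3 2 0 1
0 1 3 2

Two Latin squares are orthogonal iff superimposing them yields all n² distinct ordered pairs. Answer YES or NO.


Form the n² = 16 superimposed pairs (L1[i][j], L2[i][j]), row by row (rows and columns indexed from 0):
row 0: (1,2) (0,3) (3,1) (2,0)
row 1: (3,1) (2,0) (1,2) (0,3)
row 2: (0,3) (1,2) (2,0) (3,1)
row 3: (2,0) (3,1) (0,3) (1,2)
Orthogonality requires all 16 pairs distinct.
But the pair (3,1) repeats: cell (0,2) has L1 = 3, L2 = 1, and cell (1,0) has L1 = 3, L2 = 1.
A repeated pair means some other pair never occurs (only 4 distinct pairs out of 16), so the squares are not orthogonal.
Conclusion: NO.

NO


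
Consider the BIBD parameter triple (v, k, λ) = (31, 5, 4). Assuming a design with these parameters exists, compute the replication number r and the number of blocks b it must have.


Any 2-(v, k, λ) BIBD satisfies two necessary conditions:
  (i)  Each point sits in r blocks, and counting incidences through any fixed point gives r(k − 1) = λ(v − 1), so r = λ(v − 1)/(k − 1).
  (ii) Total incidences bk = vr, so b = vr/k.
Step 1: r = λ(v − 1)/(k − 1) = 4·(31 − 1)/(5 − 1) = 4·30/4 = 120/4 = 30.
Step 2: b = vr/k = 31·30/5 = 930/5 = 186.
Check integrality: r = 30 ∈ Z ✓, b = 186 ∈ Z ✓.
(These identities are necessary conditions: they determine r and b for any design with these parameters, but do not by themselves prove that one exists.)

r = 30, b = 186.


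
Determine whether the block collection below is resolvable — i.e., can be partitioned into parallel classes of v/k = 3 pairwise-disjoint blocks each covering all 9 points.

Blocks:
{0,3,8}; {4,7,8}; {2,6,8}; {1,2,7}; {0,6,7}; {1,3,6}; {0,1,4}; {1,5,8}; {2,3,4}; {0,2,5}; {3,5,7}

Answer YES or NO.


v = 9, block size k = 3, number of blocks = 11.
For resolvability, blocks must partition into parallel classes of size v/k = 3.
Total blocks must therefore be a multiple of 3: 11 = 3·3 + 2 ⇒ not divisible ✗.
Resolvable? NO.

NO


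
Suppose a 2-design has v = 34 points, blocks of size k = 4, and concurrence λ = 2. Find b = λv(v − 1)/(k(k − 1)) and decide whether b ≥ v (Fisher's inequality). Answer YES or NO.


r = λ(v − 1)/(k − 1) = 2·33/3 = 22.
b = vr/k = 34·22/4 = 187.
Fisher's inequality: b ≥ v ⇔ 187 ≥ 34? YES.

YES


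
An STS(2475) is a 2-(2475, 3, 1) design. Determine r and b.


An STS(v) is a 2-(v, 3, 1) BIBD: block size k = 3, λ = 1.
Replication: r(k − 1) = λ(v − 1) ⇒ r·2 = 2475 − 1 = 2474 ⇒ r = 1237.
Block count: bk = vr ⇒ b·3 = 2475·1237 = 3061575 ⇒ b = 1020525.
(Check via b = v(v − 1)/6 = 2475·2474/6 = 6123150/6 = 1020525.)

r = 1237, b = 1020525.


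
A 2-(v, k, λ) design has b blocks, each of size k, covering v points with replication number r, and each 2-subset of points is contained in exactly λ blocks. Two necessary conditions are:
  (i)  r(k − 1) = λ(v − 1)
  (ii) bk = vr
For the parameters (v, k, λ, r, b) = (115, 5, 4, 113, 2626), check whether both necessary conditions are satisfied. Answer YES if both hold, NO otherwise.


Condition (i): r(k − 1) = 113·4 = 452; λ(v − 1) = 4·114 = 456. Match? NO.
Condition (ii): bk = 2626·5 = 13130; vr = 115·113 = 12995. Match? NO.
Both conditions hold? NO.

NO


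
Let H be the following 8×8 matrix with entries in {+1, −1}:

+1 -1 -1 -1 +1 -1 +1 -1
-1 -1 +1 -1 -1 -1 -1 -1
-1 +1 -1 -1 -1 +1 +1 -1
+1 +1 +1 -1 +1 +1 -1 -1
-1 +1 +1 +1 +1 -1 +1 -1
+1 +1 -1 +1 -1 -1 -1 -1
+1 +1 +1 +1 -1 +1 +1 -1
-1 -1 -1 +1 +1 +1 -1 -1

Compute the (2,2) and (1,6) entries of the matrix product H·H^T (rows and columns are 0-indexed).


Row 1 of H: [-1, -1, 1, -1, -1, -1, -1, -1].
Row 2 of H: [-1, 1, -1, -1, -1, 1, 1, -1].
Row 6 of H: [1, 1, 1, 1, -1, 1, 1, -1].
(H·H^T)[2][2] = Σ_j H[2][j]·H[2][j] = (-1)² + (1)² + (-1)² + (-1)² + (-1)² + (1)² + (1)² + (-1)² = 1 + 1 + 1 + 1 + 1 + 1 + 1 + 1 = 8.
(H·H^T)[1][6] = Σ_j H[1][j]·H[6][j] = (-1)·(1) + (-1)·(1) + (1)·(1) + (-1)·(1) + (-1)·(-1) + (-1)·(1) + (-1)·(1) + (-1)·(-1) = -1 + -1 + 1 + -1 + 1 + -1 + -1 + 1 = -2.
Rows 1 and 6 are not orthogonal (dot product = -2 ≠ 0), so H is not a Hadamard matrix.

(2,2) entry = 8; (1,6) entry = -2.


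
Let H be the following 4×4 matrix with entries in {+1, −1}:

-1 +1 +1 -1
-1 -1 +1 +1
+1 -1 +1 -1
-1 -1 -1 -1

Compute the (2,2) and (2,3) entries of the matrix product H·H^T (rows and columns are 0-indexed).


Row 2 of H: [1, -1, 1, -1].
Row 3 of H: [-1, -1, -1, -1].
(H·H^T)[2][2] = Σ_j H[2][j]·H[2][j] = (1)² + (-1)² + (1)² + (-1)² = 1 + 1 + 1 + 1 = 4.
(H·H^T)[2][3] = Σ_j H[2][j]·H[3][j] = (1)·(-1) + (-1)·(-1) + (1)·(-1) + (-1)·(-1) = -1 + 1 + -1 + 1 = 0.
So rows 2 and 3 are orthogonal; the diagonal entry equals n = 4.

(2,2) entry = 4; (2,3) entry = 0.


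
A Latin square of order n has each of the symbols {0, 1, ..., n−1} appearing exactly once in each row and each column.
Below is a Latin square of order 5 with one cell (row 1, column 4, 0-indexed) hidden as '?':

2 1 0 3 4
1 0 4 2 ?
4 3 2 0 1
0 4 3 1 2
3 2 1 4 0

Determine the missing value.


Row 1 contains symbols [0, 1, 2, 4] — missing [3].
Column 4 contains symbols [0, 1, 2, 4] — missing [3].
The missing symbol must appear in both missing sets; intersection = [3].
Therefore the hidden value is 3.

Missing value = 3.


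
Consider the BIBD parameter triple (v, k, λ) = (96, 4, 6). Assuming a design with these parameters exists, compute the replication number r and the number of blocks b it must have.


Any 2-(v, k, λ) BIBD satisfies two necessary conditions:
  (i)  Each point sits in r blocks, and counting incidences through any fixed point gives r(k − 1) = λ(v − 1), so r = λ(v − 1)/(k − 1).
  (ii) Total incidences bk = vr, so b = vr/k.
Step 1: r = λ(v − 1)/(k − 1) = 6·(96 − 1)/(4 − 1) = 6·95/3 = 570/3 = 190.
Step 2: b = vr/k = 96·190/4 = 18240/4 = 4560.
Check integrality: r = 190 ∈ Z ✓, b = 4560 ∈ Z ✓.
(These identities are necessary conditions: they determine r and b for any design with these parameters, but do not by themselves prove that one exists.)

r = 190, b = 4560.


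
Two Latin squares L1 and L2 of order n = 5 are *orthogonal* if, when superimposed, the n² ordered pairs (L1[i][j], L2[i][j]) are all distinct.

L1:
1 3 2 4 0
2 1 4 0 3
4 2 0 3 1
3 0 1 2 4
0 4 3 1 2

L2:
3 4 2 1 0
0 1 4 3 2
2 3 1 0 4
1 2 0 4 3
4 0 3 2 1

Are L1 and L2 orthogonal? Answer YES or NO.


Form the n² = 25 superimposed pairs (L1[i][j], L2[i][j]), row by row (rows and columns indexed from 0):
row 0: (1,3) (3,4) (2,2) (4,1) (0,0)
row 1: (2,0) (1,1) (4,4) (0,3) (3,2)
row 2: (4,2) (2,3) (0,1) (3,0) (1,4)
row 3: (3,1) (0,2) (1,0) (2,4) (4,3)
row 4: (0,4) (4,0) (3,3) (1,2) (2,1)
Orthogonality requires all 25 pairs distinct.
Check by first coordinate: for each symbol s of L1, list the L2 entries in the n cells where L1 = s; they must all differ.
  L1 = 0: L2 entries (in reading order) 0, 3, 1, 2, 4 — all 5 distinct ✓
  L1 = 1: L2 entries (in reading order) 3, 1, 4, 0, 2 — all 5 distinct ✓
  L1 = 2: L2 entries (in reading order) 2, 0, 3, 4, 1 — all 5 distinct ✓
  L1 = 3: L2 entries (in reading order) 4, 2, 0, 1, 3 — all 5 distinct ✓
  L1 = 4: L2 entries (in reading order) 1, 4, 2, 3, 0 — all 5 distinct ✓
Every symbol of L1 meets every symbol of L2 exactly once, so all 25 pairs are distinct (25 of 25).
Conclusion: YES.

YES
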